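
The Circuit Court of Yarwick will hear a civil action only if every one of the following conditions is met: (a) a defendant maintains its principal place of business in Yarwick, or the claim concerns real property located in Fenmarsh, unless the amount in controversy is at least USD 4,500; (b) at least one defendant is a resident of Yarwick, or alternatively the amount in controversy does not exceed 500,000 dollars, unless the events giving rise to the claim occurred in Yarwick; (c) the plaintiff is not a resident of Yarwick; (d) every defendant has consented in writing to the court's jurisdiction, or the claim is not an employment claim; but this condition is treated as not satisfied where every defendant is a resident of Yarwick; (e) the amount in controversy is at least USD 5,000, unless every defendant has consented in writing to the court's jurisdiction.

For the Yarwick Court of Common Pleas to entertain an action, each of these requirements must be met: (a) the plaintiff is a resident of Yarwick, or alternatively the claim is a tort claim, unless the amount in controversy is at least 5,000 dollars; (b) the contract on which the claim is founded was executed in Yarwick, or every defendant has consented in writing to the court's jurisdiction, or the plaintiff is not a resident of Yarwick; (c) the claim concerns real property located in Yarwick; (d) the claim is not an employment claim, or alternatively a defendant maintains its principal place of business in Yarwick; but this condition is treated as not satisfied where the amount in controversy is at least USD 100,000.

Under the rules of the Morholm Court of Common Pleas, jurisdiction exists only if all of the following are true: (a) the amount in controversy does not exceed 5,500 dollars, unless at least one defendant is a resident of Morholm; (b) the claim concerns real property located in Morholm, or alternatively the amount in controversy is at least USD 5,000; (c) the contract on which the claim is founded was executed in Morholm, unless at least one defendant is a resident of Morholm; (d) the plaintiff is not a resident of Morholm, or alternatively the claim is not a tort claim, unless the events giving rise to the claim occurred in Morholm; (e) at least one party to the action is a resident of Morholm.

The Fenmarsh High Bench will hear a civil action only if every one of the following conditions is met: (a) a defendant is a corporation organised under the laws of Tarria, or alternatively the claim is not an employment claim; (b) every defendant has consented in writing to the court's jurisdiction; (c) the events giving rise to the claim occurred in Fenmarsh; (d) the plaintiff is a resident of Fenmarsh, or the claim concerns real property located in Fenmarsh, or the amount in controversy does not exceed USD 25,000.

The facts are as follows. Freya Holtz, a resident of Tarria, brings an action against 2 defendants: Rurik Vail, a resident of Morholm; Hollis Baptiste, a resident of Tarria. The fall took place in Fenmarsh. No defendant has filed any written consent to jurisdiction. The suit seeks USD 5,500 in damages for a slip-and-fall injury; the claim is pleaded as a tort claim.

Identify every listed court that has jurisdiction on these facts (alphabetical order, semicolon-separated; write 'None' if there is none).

the Circuit Court of Yarwick; the Morholm Court of Common Pleas

The Circuit Court of Yarwick:
  (a) No defendant is a corporation; the claim does not concern real property — none of the alternatives is met. The proviso rescues it, though: the amount in controversy is 5,500 dollars, which meets the USD 4,500 floor. Condition met.
  (b) The amount in controversy is $5,500, within the $500,000 ceiling, which satisfies one of the alternatives. Met.
  (c) The plaintiff resides in Tarria, which is not Yarwick. Met.
  (d) The claim is a tort claim, not an employment claim — that alternative is enough. The carve-out does not apply: the defendants reside as follows — Rurik Vail in Morholm, Hollis Baptiste in Tarria — not all in Yarwick. Satisfied.
  (e) The amount in controversy is 5,500 dollars, which meets the $5,000 floor. Condition met.
  → All conditions met; jurisdiction exists.
The Yarwick Court of Common Pleas:
  (a) The claim is a tort claim — that alternative is enough. Met.
  (b) The plaintiff resides in Tarria, which is not Yarwick, so this disjunct is met. Met.
  (c) The claim does not concern real property. Not met.
  (d) The claim is a tort claim, not an employment claim, which satisfies one of the alternatives. The carve-out does not apply: the amount in controversy is USD 5,500, below the $100,000 floor. Met.
  → The court lacks jurisdiction.
The Morholm Court of Common Pleas:
  (a) The amount in controversy is 5,500 dollars, within the $5,500 ceiling. Met.
  (b) The amount in controversy is 5,500 dollars, which meets the $5,000 floor, so one alternative holds. Condition met.
  (c) No contract (and hence no place of execution) is alleged. The proviso rescues it, though: Rurik Vail resides in Morholm. Met.
  (d) The plaintiff resides in Tarria, which is not Morholm, so this disjunct is met. Condition met.
  (e) Rurik Vail resides in Morholm. Met.
  → Every requirement is satisfied — jurisdiction.
The Fenmarsh High Bench:
  (a) The claim is a tort claim, not an employment claim, so this disjunct is met. Satisfied.
  (b) No such written consent has been filed. Fails.
  (c) The operative events occurred in Fenmarsh. Met.
  (d) The amount in controversy is 5,500 dollars, within the 25,000 dollars ceiling, which satisfies one of the alternatives. Satisfied.
  → At least one condition fails; no jurisdiction.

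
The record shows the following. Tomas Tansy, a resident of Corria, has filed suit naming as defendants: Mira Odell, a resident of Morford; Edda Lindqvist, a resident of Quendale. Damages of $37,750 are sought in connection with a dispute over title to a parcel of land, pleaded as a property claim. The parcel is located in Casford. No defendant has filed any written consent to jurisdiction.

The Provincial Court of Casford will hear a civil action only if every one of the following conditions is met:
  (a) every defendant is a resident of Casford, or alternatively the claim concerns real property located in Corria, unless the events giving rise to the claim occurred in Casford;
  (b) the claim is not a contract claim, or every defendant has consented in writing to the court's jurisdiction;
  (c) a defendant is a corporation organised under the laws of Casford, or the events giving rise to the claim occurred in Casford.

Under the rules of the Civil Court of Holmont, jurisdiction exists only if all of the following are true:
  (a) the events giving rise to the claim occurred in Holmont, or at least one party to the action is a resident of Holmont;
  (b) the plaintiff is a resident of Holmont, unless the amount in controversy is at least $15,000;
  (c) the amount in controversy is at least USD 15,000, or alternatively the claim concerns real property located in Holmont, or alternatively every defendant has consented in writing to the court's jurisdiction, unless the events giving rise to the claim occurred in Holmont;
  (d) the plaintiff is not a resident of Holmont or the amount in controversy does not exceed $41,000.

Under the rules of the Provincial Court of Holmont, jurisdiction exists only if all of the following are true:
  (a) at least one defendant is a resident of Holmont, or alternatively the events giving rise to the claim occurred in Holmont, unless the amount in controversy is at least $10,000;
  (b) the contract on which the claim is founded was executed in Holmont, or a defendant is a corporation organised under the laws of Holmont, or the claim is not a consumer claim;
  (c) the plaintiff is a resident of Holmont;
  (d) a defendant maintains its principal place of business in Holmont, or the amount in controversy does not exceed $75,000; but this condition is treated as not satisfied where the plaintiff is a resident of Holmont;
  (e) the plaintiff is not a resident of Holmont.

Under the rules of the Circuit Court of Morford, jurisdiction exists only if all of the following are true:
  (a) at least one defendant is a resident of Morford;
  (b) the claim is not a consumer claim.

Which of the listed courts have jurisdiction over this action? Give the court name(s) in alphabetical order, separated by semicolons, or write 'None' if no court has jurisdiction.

the Circuit Court of Morford; the Provincial Court of Casford

The Provincial Court of Casford:
  (a) The defendants reside as follows — Mira Odell in Morford, Edda Lindqvist in Quendale — not all in Casford; the property lies in Casford, not Corria — no alternative holds. But the operative events occurred in Casford, and the 'unless' clause therefore excuses the requirement. Satisfied.
  (b) The claim is a property claim, not a contract claim, which satisfies one of the alternatives. Met.
  (c) The operative events occurred in Casford, so this disjunct is met. Satisfied.
  → All conditions met; jurisdiction exists.
The Civil Court of Holmont:
  (a) The operative events occurred in Casford, not Holmont; no party resides in Holmont — no alternative holds. Not met.
  (b) The plaintiff resides in Corria, not Holmont. The proviso rescues it, though: the amount in controversy is USD 37,750, which meets the $15,000 floor. Satisfied.
  (c) The amount in controversy is 37,750 dollars, which meets the 15,000 dollars floor, so one alternative holds. Condition met.
  (d) The plaintiff resides in Corria, which is not Holmont, so one alternative holds. Satisfied.
  → Not every requirement is met — no jurisdiction.
The Provincial Court of Holmont:
  (a) No defendant resides in Holmont (they reside in Morford, Quendale); the operative events occurred in Casford, not Holmont — every alternative fails. But the amount in controversy is $37,750, which meets the 10,000 dollars floor, and the 'unless' clause therefore excuses the requirement. Satisfied.
  (b) The claim is a property claim, not a consumer claim, so one alternative holds. Satisfied.
  (c) The plaintiff resides in Corria, not Holmont. Fails.
  (d) The amount in controversy is 37,750 dollars, within the $75,000 ceiling, so this disjunct is met. The exception is not triggered, since the plaintiff resides in Corria, not Holmont. Condition met.
  (e) The plaintiff resides in Corria, which is not Holmont. Condition met.
  → Not every requirement is met — no jurisdiction.
The Circuit Court of Morford:
  (a) Mira Odell resides in Morford. Met.
  (b) The claim is a property claim, not a consumer claim. Met.
  → Every requirement is satisfied — jurisdiction.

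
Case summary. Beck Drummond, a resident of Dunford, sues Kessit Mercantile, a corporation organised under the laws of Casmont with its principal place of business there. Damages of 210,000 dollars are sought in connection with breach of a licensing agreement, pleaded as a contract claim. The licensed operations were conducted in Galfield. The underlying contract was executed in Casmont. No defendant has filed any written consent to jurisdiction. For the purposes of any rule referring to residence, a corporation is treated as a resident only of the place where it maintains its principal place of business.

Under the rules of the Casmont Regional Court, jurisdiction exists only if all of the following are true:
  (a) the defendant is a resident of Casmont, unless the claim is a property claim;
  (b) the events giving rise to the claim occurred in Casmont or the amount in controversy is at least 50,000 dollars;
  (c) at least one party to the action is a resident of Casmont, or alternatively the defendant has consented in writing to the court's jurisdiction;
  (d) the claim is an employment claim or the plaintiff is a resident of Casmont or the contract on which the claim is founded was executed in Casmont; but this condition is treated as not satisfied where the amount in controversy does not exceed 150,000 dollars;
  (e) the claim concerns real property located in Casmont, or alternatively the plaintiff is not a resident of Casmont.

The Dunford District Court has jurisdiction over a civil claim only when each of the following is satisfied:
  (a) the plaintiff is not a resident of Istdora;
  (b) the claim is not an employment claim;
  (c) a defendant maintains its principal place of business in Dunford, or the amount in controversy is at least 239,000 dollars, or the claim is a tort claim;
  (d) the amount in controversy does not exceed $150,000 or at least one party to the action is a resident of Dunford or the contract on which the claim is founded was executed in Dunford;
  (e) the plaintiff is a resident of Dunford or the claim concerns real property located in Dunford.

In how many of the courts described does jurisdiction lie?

1

The Casmont Regional Court:
  (a) The defendant resides in Casmont. Met.
  (b) The amount in controversy is 210,000 dollars, which meets the USD 50,000 floor, which satisfies one of the alternatives. Satisfied.
  (c) Kessit Mercantile resides in Casmont, which satisfies one of the alternatives. Satisfied.
  (d) The contract was executed in Casmont, which satisfies one of the alternatives. The carve-out does not apply: the amount in controversy is $210,000, above the USD 150,000 ceiling. Satisfied.
  (e) The plaintiff resides in Dunford, which is not Casmont — that alternative is enough. Satisfied.
  → Jurisdiction lies.
The Dunford District Court:
  (a) The plaintiff resides in Dunford, which is not Istdora. Condition met.
  (b) The claim is a contract claim, not an employment claim. Met.
  (c) The corporate defendant(s) have their principal place of business in Casmont, not Dunford; the amount in controversy is $210,000, below the $239,000 floor; the claim is a contract claim, not a tort claim — no alternative holds. Fails.
  (d) Beck Drummond resides in Dunford, so one alternative holds. Met.
  (e) The plaintiff resides in Dunford, so one alternative holds. Satisfied.
  → Not every requirement is met — no jurisdiction.
Courts with jurisdiction: the Casmont Regional Court — 1 in total.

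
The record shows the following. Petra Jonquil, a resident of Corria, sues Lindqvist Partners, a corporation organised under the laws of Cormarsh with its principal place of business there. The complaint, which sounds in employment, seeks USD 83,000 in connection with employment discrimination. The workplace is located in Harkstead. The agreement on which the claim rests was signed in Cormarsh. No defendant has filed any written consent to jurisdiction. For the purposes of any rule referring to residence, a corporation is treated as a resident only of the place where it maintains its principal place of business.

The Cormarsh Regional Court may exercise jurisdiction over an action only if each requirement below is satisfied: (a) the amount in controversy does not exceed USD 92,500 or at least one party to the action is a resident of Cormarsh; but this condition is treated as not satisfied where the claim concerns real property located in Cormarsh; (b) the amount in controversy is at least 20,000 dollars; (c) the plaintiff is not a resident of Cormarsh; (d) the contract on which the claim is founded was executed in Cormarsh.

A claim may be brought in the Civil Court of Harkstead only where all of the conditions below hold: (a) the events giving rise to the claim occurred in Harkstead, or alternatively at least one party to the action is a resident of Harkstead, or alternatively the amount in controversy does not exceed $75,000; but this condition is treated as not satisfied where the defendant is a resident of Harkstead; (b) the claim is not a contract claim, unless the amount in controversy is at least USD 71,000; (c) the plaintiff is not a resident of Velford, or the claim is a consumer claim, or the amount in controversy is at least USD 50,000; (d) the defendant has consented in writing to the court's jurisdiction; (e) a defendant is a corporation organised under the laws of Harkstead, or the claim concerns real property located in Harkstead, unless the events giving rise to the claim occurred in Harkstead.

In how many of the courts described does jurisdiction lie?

1

The Cormarsh Regional Court:
  (a) The amount in controversy is 83,000 dollars, within the 92,500 dollars ceiling, so one alternative holds. And the carve-out is inapplicable — the claim does not concern real property. Condition met.
  (b) The amount in controversy is 83,000 dollars, which meets the $20,000 floor. Satisfied.
  (c) The plaintiff resides in Corria, which is not Cormarsh. Satisfied.
  (d) The contract was executed in Cormarsh. Satisfied.
  → The court has jurisdiction.
The Civil Court of Harkstead:
  (a) The operative events occurred in Harkstead — that alternative is enough. The exception is not triggered, since the defendant resides in Cormarsh, not Harkstead. Condition met.
  (b) The claim is an employment claim, not a contract claim. Satisfied.
  (c) The plaintiff resides in Corria, which is not Velford, so one alternative holds. Satisfied.
  (d) No such written consent has been filed. Not met.
  (e) The corporate defendant(s) are organised in Cormarsh, not Harkstead; the claim does not concern real property — no alternative holds. However, the operative events occurred in Harkstead, so the 'unless' proviso supplies this condition. Condition met.
  → No jurisdiction.
Courts with jurisdiction: the Cormarsh Regional Court — 1 in total.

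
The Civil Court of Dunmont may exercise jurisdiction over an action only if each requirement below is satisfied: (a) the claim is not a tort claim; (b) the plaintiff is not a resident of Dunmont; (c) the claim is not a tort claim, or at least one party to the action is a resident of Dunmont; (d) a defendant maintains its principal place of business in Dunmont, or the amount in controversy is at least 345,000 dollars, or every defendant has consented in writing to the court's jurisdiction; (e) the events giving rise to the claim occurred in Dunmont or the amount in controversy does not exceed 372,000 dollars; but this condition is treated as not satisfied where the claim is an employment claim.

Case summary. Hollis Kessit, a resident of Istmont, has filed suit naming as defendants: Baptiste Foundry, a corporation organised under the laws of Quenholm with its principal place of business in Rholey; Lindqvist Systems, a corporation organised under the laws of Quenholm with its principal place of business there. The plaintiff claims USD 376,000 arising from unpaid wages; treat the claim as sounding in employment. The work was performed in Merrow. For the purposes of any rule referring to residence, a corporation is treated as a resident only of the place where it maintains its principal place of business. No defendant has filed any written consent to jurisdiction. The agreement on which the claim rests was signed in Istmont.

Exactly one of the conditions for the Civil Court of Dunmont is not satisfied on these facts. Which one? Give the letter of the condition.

The Civil Court of Dunmont:
  (a) The claim is an employment claim, not a tort claim. Condition met.
  (b) The plaintiff resides in Istmont, which is not Dunmont. Condition met.
  (c) The claim is an employment claim, not a tort claim, so one alternative holds. Condition met.
  (d) The amount in controversy is $376,000, which meets the 345,000 dollars floor, so one alternative holds. Condition met.
  (e) The operative events occurred in Merrow, not Dunmont; the amount in controversy is $376,000, above the $372,000 ceiling — none of the alternatives is met. Not met.
Only condition (e) fails.

(e)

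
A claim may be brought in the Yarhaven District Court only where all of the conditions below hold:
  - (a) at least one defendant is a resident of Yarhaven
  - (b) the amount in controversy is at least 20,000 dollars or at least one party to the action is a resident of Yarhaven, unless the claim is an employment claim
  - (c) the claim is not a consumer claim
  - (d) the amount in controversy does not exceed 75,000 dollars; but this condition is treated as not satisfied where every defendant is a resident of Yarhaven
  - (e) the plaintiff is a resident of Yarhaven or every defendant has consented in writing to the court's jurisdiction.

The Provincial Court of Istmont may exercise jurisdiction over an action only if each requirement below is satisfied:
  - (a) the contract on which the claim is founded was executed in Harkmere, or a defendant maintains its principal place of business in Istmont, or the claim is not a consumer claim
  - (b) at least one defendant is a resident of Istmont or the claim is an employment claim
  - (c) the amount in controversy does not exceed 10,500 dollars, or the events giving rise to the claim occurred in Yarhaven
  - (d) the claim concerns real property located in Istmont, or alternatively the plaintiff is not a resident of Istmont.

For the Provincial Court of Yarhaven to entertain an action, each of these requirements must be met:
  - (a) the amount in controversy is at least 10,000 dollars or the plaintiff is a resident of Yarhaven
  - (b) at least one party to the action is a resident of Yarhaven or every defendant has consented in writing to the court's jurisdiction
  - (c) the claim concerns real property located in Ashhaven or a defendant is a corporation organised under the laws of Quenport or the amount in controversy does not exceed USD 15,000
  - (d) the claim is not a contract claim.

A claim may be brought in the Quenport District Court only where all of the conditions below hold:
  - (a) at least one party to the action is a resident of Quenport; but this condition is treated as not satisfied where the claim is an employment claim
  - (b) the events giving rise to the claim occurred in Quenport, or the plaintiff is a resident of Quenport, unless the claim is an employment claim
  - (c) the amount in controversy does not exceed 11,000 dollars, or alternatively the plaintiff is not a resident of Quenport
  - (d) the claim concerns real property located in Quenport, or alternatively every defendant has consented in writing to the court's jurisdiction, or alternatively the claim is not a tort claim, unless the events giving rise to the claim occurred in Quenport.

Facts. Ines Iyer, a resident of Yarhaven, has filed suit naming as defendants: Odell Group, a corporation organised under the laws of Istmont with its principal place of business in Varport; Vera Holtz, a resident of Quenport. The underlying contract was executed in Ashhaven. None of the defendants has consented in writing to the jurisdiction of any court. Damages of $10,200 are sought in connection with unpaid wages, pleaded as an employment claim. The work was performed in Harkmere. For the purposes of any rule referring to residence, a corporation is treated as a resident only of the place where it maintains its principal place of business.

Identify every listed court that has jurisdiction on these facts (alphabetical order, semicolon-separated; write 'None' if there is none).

The Yarhaven District Court:
  (a) No defendant resides in Yarhaven (they reside in Varport, Quenport). Condition not met.
  (b) Ines Iyer resides in Yarhaven — that alternative is enough. Satisfied.
  (c) The claim is an employment claim, not a consumer claim. Satisfied.
  (d) The amount in controversy is 10,200 dollars, within the $75,000 ceiling. The exception is not triggered, since the defendants reside as follows — Odell Group in Varport, Vera Holtz in Quenport — not all in Yarhaven. Satisfied.
  (e) The plaintiff resides in Yarhaven, so one alternative holds. Condition met.
  → At least one condition fails; no jurisdiction.
The Provincial Court of Istmont:
  (a) The claim is an employment claim, not a consumer claim — that alternative is enough. Satisfied.
  (b) The claim is an employment claim, so this disjunct is met. Satisfied.
  (c) The amount in controversy is 10,200 dollars, within the 10,500 dollars ceiling, so this disjunct is met. Met.
  (d) The plaintiff resides in Yarhaven, which is not Istmont, so this disjunct is met. Satisfied.
  → All conditions met; jurisdiction exists.
The Provincial Court of Yarhaven:
  (a) The amount in controversy is USD 10,200, which meets the 10,000 dollars floor — that alternative is enough. Met.
  (b) Ines Iyer resides in Yarhaven, so one alternative holds. Satisfied.
  (c) The amount in controversy is USD 10,200, within the $15,000 ceiling — that alternative is enough. Satisfied.
  (d) The claim is an employment claim, not a contract claim. Satisfied.
  → Jurisdiction lies.
The Quenport District Court:
  (a) Vera Holtz resides in Quenport. However, the claim is an employment claim, which falls within the stated exception and so defeats the condition. Not met.
  (b) The operative events occurred in Harkmere, not Quenport; the plaintiff resides in Yarhaven, not Quenport — no alternative holds. However, the claim is an employment claim, so the 'unless' proviso supplies this condition. Satisfied.
  (c) The amount in controversy is $10,200, within the $11,000 ceiling, so this disjunct is met. Met.
  (d) The claim is an employment claim, not a tort claim — that alternative is enough. Condition met.
  → Not every requirement is met — no jurisdiction.

the Provincial Court of Istmont; the Provincial Court of Yarhaven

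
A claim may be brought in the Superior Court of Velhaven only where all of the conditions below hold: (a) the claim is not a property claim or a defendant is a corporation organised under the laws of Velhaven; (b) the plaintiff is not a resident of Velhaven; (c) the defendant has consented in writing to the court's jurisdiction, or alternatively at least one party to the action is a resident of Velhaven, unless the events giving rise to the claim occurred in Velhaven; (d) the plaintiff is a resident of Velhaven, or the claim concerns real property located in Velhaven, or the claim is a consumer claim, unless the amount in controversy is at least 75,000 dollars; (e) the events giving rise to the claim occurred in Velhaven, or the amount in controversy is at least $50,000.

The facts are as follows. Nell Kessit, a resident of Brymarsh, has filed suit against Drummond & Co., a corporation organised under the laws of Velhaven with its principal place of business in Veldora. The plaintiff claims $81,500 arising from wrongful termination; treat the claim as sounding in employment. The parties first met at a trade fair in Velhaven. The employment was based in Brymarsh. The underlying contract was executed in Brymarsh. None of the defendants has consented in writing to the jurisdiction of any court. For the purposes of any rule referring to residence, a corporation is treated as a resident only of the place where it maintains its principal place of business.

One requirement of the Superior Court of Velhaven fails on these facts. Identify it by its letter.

The Superior Court of Velhaven:
  (a) The claim is an employment claim, not a property claim, which satisfies one of the alternatives. Condition met.
  (b) The plaintiff resides in Brymarsh, which is not Velhaven. Satisfied.
  (c) No such written consent has been filed; no party resides in Velhaven — none of the alternatives is met. And the operative events occurred in Brymarsh, not Velhaven, so the proviso does not save it. Not satisfied.
  (d) The plaintiff resides in Brymarsh, not Velhaven; the claim does not concern real property; the claim is an employment claim, not a consumer claim — every alternative fails. However, the amount in controversy is USD 81,500, which meets the 75,000 dollars floor, so the 'unless' proviso supplies this condition. Met.
  (e) The amount in controversy is USD 81,500, which meets the USD 50,000 floor — that alternative is enough. Met.
Only condition (c) fails.

(c)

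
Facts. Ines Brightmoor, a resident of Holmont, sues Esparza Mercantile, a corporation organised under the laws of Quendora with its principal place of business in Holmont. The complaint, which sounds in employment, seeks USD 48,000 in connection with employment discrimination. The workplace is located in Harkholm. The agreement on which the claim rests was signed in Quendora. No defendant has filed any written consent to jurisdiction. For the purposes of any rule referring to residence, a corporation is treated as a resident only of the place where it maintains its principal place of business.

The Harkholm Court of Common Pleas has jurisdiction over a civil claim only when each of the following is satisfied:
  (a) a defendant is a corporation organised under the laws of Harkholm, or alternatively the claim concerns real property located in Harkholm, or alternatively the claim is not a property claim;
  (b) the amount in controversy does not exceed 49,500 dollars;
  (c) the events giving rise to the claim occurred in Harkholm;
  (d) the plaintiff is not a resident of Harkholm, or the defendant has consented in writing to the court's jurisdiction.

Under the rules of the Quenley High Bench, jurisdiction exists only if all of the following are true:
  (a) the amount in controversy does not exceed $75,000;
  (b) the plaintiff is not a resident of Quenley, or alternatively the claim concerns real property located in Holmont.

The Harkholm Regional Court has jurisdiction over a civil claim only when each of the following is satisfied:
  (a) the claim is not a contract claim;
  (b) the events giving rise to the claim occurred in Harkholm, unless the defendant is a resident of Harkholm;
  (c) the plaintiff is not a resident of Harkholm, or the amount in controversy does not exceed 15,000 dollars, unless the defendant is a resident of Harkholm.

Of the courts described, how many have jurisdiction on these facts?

The Harkholm Court of Common Pleas:
  (a) The claim is an employment claim, not a property claim, so one alternative holds. Satisfied.
  (b) The amount in controversy is USD 48,000, within the $49,500 ceiling. Satisfied.
  (c) The operative events occurred in Harkholm. Satisfied.
  (d) The plaintiff resides in Holmont, which is not Harkholm, so one alternative holds. Condition met.
  → Every requirement is satisfied — jurisdiction.
The Quenley High Bench:
  (a) The amount in controversy is USD 48,000, within the 75,000 dollars ceiling. Condition met.
  (b) The plaintiff resides in Holmont, which is not Quenley, so this disjunct is met. Condition met.
  → All conditions met; jurisdiction exists.
The Harkholm Regional Court:
  (a) The claim is an employment claim, not a contract claim. Condition met.
  (b) The operative events occurred in Harkholm. Condition met.
  (c) The plaintiff resides in Holmont, which is not Harkholm, so one alternative holds. Satisfied.
  → Every requirement is satisfied — jurisdiction.
Courts with jurisdiction: the Harkholm Court of Common Pleas, the Quenley High Bench, the Harkholm Regional Court — 3 in total.

3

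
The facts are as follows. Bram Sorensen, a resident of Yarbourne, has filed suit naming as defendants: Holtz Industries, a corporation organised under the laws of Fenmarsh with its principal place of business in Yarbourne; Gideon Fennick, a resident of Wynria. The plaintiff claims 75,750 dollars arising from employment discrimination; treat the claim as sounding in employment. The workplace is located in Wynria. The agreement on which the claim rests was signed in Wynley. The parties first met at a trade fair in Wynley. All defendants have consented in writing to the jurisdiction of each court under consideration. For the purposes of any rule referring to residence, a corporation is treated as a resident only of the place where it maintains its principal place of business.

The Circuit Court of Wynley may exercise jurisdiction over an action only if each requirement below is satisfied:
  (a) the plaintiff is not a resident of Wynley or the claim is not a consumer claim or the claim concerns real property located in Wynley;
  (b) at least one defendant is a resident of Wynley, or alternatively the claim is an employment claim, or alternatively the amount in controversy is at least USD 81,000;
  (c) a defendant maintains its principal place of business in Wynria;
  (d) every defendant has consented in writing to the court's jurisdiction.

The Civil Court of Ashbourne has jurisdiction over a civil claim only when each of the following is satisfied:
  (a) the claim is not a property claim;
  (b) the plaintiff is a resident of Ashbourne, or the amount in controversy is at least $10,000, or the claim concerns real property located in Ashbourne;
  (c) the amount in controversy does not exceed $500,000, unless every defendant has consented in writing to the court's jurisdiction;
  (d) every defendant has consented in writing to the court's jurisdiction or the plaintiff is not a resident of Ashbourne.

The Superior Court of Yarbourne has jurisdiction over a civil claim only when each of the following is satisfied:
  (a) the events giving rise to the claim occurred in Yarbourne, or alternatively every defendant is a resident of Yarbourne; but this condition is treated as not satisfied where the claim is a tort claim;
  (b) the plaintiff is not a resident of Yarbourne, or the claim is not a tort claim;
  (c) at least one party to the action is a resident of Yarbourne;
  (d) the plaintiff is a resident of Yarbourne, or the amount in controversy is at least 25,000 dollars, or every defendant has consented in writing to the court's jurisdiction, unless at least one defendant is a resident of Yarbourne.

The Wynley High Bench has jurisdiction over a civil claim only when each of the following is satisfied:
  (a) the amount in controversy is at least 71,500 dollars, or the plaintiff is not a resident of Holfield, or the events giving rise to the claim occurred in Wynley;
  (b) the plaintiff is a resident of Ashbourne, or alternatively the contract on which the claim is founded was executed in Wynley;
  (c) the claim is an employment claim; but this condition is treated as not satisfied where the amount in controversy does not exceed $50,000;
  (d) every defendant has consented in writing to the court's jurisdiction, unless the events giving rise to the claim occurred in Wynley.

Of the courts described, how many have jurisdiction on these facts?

The Circuit Court of Wynley:
  (a) The plaintiff resides in Yarbourne, which is not Wynley, so this disjunct is met. Met.
  (b) The claim is an employment claim, so one alternative holds. Condition met.
  (c) The corporate defendant(s) have their principal place of business in Yarbourne, not Wynria. Not met.
  (d) Every defendant has filed written consent. Satisfied.
  → The court lacks jurisdiction.
The Civil Court of Ashbourne:
  (a) The claim is an employment claim, not a property claim. Satisfied.
  (b) The amount in controversy is USD 75,750, which meets the USD 10,000 floor — that alternative is enough. Satisfied.
  (c) The amount in controversy is 75,750 dollars, within the $500,000 ceiling. Satisfied.
  (d) Every defendant has filed written consent, which satisfies one of the alternatives. Met.
  → Jurisdiction lies.
The Superior Court of Yarbourne:
  (a) The operative events occurred in Wynria, not Yarbourne; the defendants reside as follows — Holtz Industries in Yarbourne, Gideon Fennick in Wynria — not all in Yarbourne — every alternative fails. Condition not met.
  (b) The claim is an employment claim, not a tort claim, so one alternative holds. Met.
  (c) Bram Sorensen resides in Yarbourne. Met.
  (d) The plaintiff resides in Yarbourne — that alternative is enough. Condition met.
  → At least one condition fails; no jurisdiction.
The Wynley High Bench:
  (a) The amount in controversy is USD 75,750, which meets the USD 71,500 floor — that alternative is enough. Satisfied.
  (b) The contract was executed in Wynley, so this disjunct is met. Condition met.
  (c) The claim is an employment claim. The carve-out does not apply: the amount in controversy is $75,750, above the $50,000 ceiling. Condition met.
  (d) Every defendant has filed written consent. Satisfied.
  → The court has jurisdiction.
Courts with jurisdiction: the Civil Court of Ashbourne, the Wynley High Bench — 2 in total.

2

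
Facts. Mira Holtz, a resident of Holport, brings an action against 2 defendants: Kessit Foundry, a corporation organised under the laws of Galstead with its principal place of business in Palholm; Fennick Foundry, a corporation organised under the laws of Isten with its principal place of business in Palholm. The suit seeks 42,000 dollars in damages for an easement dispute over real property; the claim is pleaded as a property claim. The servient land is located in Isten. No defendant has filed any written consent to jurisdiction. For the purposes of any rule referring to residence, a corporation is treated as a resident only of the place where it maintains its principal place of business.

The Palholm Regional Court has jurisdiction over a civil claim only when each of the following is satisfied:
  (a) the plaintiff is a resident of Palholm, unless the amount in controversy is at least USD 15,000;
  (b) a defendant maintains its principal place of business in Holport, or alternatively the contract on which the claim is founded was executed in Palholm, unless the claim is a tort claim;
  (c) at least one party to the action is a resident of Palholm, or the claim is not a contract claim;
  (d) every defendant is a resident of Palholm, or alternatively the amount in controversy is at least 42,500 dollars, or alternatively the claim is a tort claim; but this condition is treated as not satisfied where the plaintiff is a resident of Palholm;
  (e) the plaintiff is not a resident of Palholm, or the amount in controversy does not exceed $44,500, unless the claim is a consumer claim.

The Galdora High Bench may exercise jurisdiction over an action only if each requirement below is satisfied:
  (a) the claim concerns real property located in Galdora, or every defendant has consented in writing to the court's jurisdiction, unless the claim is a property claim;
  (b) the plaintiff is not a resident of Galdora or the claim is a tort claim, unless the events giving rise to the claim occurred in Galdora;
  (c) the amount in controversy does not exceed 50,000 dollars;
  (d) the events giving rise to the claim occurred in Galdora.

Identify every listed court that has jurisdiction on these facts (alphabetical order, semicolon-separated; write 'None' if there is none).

None

The Palholm Regional Court:
  (a) The plaintiff resides in Holport, not Palholm. The proviso rescues it, though: the amount in controversy is $42,000, which meets the $15,000 floor. Satisfied.
  (b) The corporate defendant(s) have their principal place of business in Palholm, not Holport; no contract (and hence no place of execution) is alleged — none of the alternatives is met. Nor does the 'unless' clause help: the claim is a property claim, not a tort claim. Not met.
  (c) Kessit Foundry resides in Palholm, so this disjunct is met. Satisfied.
  (d) The defendants reside as follows — Kessit Foundry in Palholm, Fennick Foundry in Palholm — all in Palholm, so one alternative holds. And the carve-out is inapplicable — the plaintiff resides in Holport, not Palholm. Satisfied.
  (e) The plaintiff resides in Holport, which is not Palholm, so this disjunct is met. Met.
  → No jurisdiction.
The Galdora High Bench:
  (a) The property lies in Isten, not Galdora; no such written consent has been filed — every alternative fails. The proviso rescues it, though: the claim is a property claim. Condition met.
  (b) The plaintiff resides in Holport, which is not Galdora — that alternative is enough. Satisfied.
  (c) The amount in controversy is USD 42,000, within the $50,000 ceiling. Condition met.
  (d) The operative events occurred in Isten, not Galdora. Not met.
  → No jurisdiction.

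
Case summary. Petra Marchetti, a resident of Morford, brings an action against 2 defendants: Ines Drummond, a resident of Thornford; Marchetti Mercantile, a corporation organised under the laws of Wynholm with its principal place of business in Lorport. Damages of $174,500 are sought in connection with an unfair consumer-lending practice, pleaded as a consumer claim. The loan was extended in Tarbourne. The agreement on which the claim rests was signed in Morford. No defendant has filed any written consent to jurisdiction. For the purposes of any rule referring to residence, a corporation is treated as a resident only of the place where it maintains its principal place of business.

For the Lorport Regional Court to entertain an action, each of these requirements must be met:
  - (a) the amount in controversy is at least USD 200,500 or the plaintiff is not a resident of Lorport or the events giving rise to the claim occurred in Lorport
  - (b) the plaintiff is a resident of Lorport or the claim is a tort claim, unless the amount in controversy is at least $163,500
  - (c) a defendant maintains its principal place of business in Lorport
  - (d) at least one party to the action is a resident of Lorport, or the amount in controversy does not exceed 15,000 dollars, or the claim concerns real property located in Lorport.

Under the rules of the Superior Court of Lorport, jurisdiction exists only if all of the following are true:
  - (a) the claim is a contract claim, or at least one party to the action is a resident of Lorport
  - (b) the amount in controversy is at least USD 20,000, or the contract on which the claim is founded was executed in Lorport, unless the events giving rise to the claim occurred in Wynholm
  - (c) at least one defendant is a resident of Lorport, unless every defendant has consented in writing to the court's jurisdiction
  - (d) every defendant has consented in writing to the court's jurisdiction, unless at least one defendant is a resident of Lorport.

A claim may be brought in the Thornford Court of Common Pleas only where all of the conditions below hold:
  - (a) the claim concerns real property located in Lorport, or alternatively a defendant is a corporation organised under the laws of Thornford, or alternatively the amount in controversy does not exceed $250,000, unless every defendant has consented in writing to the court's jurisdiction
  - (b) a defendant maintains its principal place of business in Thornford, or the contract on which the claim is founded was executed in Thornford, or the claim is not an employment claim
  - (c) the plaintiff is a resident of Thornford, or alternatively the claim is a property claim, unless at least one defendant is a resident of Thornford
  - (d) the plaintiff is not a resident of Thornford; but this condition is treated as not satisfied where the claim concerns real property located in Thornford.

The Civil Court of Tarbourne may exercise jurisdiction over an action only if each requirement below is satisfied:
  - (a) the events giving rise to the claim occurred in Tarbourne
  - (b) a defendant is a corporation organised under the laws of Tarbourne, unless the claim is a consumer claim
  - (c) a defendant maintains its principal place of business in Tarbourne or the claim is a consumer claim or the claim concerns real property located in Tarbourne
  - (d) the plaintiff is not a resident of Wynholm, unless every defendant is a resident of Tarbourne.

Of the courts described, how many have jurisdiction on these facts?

The Lorport Regional Court:
  (a) The plaintiff resides in Morford, which is not Lorport, so this disjunct is met. Met.
  (b) The plaintiff resides in Morford, not Lorport; the claim is a consumer claim, not a tort claim — none of the alternatives is met. But the amount in controversy is $174,500, which meets the $163,500 floor, and the 'unless' clause therefore excuses the requirement. Condition met.
  (c) Marchetti Mercantile has its principal place of business in Lorport. Met.
  (d) Marchetti Mercantile resides in Lorport, so one alternative holds. Condition met.
  → Jurisdiction lies.
The Superior Court of Lorport:
  (a) Marchetti Mercantile resides in Lorport, so this disjunct is met. Met.
  (b) The amount in controversy is USD 174,500, which meets the USD 20,000 floor — that alternative is enough. Satisfied.
  (c) Marchetti Mercantile resides in Lorport. Satisfied.
  (d) No such written consent has been filed. The proviso rescues it, though: Marchetti Mercantile resides in Lorport. Satisfied.
  → Jurisdiction lies.
The Thornford Court of Common Pleas:
  (a) The amount in controversy is USD 174,500, within the $250,000 ceiling, so this disjunct is met. Condition met.
  (b) The claim is a consumer claim, not an employment claim, which satisfies one of the alternatives. Condition met.
  (c) The plaintiff resides in Morford, not Thornford; the claim is a consumer claim, not a property claim — every alternative fails. The proviso rescues it, though: Ines Drummond resides in Thornford. Condition met.
  (d) The plaintiff resides in Morford, which is not Thornford. The carve-out does not apply: the claim does not concern real property. Satisfied.
  → Jurisdiction lies.
The Civil Court of Tarbourne:
  (a) The operative events occurred in Tarbourne. Satisfied.
  (b) The corporate defendant(s) are organised in Wynholm, not Tarbourne. The proviso rescues it, though: the claim is a consumer claim. Met.
  (c) The claim is a consumer claim, so one alternative holds. Satisfied.
  (d) The plaintiff resides in Morford, which is not Wynholm. Satisfied.
  → Jurisdiction lies.
Courts with jurisdiction: the Lorport Regional Court, the Superior Court of Lorport, the Thornford Court of Common Pleas, the Civil Court of Tarbourne — 4 in total.

4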